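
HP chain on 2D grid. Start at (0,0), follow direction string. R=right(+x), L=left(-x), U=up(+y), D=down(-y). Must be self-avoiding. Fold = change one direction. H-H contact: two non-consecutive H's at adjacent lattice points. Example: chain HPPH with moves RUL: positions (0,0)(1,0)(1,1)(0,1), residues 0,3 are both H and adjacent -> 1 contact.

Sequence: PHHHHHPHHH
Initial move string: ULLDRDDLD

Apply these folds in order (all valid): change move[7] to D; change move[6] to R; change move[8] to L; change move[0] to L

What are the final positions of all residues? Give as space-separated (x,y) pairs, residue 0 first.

Answer: (0,0) (-1,0) (-2,0) (-3,0) (-3,-1) (-2,-1) (-2,-2) (-1,-2) (-1,-3) (-2,-3)

Derivation:
Initial moves: ULLDRDDLD
Fold: move[7]->D => ULLDRDDDD (positions: [(0, 0), (0, 1), (-1, 1), (-2, 1), (-2, 0), (-1, 0), (-1, -1), (-1, -2), (-1, -3), (-1, -4)])
Fold: move[6]->R => ULLDRDRDD (positions: [(0, 0), (0, 1), (-1, 1), (-2, 1), (-2, 0), (-1, 0), (-1, -1), (0, -1), (0, -2), (0, -3)])
Fold: move[8]->L => ULLDRDRDL (positions: [(0, 0), (0, 1), (-1, 1), (-2, 1), (-2, 0), (-1, 0), (-1, -1), (0, -1), (0, -2), (-1, -2)])
Fold: move[0]->L => LLLDRDRDL (positions: [(0, 0), (-1, 0), (-2, 0), (-3, 0), (-3, -1), (-2, -1), (-2, -2), (-1, -2), (-1, -3), (-2, -3)])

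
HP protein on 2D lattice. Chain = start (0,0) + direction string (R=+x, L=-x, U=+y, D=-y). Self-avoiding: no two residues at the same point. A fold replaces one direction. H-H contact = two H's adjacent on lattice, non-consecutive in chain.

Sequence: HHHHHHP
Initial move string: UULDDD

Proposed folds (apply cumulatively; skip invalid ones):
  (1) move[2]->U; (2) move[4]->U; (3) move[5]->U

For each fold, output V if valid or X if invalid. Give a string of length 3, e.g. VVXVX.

Answer: XXX

Derivation:
Initial: UULDDD -> [(0, 0), (0, 1), (0, 2), (-1, 2), (-1, 1), (-1, 0), (-1, -1)]
Fold 1: move[2]->U => UUUDDD INVALID (collision), skipped
Fold 2: move[4]->U => UULDUD INVALID (collision), skipped
Fold 3: move[5]->U => UULDDU INVALID (collision), skipped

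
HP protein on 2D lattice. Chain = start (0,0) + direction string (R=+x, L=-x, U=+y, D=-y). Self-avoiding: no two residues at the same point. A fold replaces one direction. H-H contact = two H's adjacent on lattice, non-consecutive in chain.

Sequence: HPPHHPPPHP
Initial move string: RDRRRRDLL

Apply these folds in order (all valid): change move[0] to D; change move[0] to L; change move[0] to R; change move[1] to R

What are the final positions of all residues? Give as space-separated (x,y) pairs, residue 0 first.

Answer: (0,0) (1,0) (2,0) (3,0) (4,0) (5,0) (6,0) (6,-1) (5,-1) (4,-1)

Derivation:
Initial moves: RDRRRRDLL
Fold: move[0]->D => DDRRRRDLL (positions: [(0, 0), (0, -1), (0, -2), (1, -2), (2, -2), (3, -2), (4, -2), (4, -3), (3, -3), (2, -3)])
Fold: move[0]->L => LDRRRRDLL (positions: [(0, 0), (-1, 0), (-1, -1), (0, -1), (1, -1), (2, -1), (3, -1), (3, -2), (2, -2), (1, -2)])
Fold: move[0]->R => RDRRRRDLL (positions: [(0, 0), (1, 0), (1, -1), (2, -1), (3, -1), (4, -1), (5, -1), (5, -2), (4, -2), (3, -2)])
Fold: move[1]->R => RRRRRRDLL (positions: [(0, 0), (1, 0), (2, 0), (3, 0), (4, 0), (5, 0), (6, 0), (6, -1), (5, -1), (4, -1)])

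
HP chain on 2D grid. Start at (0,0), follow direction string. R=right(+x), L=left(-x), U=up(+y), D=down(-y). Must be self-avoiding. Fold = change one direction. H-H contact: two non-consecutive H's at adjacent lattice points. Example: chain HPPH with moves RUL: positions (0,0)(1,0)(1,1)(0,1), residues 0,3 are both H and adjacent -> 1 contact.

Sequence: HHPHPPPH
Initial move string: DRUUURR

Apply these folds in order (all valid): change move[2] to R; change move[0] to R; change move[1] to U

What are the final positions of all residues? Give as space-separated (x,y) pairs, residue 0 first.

Answer: (0,0) (1,0) (1,1) (2,1) (2,2) (2,3) (3,3) (4,3)

Derivation:
Initial moves: DRUUURR
Fold: move[2]->R => DRRUURR (positions: [(0, 0), (0, -1), (1, -1), (2, -1), (2, 0), (2, 1), (3, 1), (4, 1)])
Fold: move[0]->R => RRRUURR (positions: [(0, 0), (1, 0), (2, 0), (3, 0), (3, 1), (3, 2), (4, 2), (5, 2)])
Fold: move[1]->U => RURUURR (positions: [(0, 0), (1, 0), (1, 1), (2, 1), (2, 2), (2, 3), (3, 3), (4, 3)])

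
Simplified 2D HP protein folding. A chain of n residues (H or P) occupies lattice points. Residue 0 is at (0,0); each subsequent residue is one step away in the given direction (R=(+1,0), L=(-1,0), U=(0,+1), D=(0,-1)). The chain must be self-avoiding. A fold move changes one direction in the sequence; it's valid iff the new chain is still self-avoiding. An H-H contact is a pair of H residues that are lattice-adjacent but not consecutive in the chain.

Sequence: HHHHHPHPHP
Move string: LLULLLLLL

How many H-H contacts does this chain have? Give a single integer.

Positions: [(0, 0), (-1, 0), (-2, 0), (-2, 1), (-3, 1), (-4, 1), (-5, 1), (-6, 1), (-7, 1), (-8, 1)]
No H-H contacts found.

Answer: 0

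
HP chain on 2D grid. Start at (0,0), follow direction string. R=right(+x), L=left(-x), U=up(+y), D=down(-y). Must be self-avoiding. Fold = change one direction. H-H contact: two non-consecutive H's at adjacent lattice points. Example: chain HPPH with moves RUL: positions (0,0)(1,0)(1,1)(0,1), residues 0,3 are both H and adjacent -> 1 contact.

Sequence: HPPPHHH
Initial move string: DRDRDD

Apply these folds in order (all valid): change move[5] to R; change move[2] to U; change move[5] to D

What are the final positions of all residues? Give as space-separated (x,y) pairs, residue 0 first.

Initial moves: DRDRDD
Fold: move[5]->R => DRDRDR (positions: [(0, 0), (0, -1), (1, -1), (1, -2), (2, -2), (2, -3), (3, -3)])
Fold: move[2]->U => DRURDR (positions: [(0, 0), (0, -1), (1, -1), (1, 0), (2, 0), (2, -1), (3, -1)])
Fold: move[5]->D => DRURDD (positions: [(0, 0), (0, -1), (1, -1), (1, 0), (2, 0), (2, -1), (2, -2)])

Answer: (0,0) (0,-1) (1,-1) (1,0) (2,0) (2,-1) (2,-2)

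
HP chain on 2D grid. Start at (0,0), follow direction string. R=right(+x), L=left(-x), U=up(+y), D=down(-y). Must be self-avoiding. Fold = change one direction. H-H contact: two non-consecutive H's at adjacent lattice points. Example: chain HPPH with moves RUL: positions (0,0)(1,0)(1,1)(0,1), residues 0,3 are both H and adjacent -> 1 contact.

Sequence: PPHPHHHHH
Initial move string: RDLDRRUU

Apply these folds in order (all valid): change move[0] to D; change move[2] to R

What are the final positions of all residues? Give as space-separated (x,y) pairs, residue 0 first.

Answer: (0,0) (0,-1) (0,-2) (1,-2) (1,-3) (2,-3) (3,-3) (3,-2) (3,-1)

Derivation:
Initial moves: RDLDRRUU
Fold: move[0]->D => DDLDRRUU (positions: [(0, 0), (0, -1), (0, -2), (-1, -2), (-1, -3), (0, -3), (1, -3), (1, -2), (1, -1)])
Fold: move[2]->R => DDRDRRUU (positions: [(0, 0), (0, -1), (0, -2), (1, -2), (1, -3), (2, -3), (3, -3), (3, -2), (3, -1)])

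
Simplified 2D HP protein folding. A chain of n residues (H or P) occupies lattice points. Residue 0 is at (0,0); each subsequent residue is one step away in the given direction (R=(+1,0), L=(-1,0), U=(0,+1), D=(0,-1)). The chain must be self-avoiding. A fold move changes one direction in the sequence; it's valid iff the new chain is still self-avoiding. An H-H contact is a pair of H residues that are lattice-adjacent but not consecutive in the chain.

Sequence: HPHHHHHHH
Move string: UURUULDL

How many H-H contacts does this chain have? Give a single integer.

Positions: [(0, 0), (0, 1), (0, 2), (1, 2), (1, 3), (1, 4), (0, 4), (0, 3), (-1, 3)]
H-H contact: residue 2 @(0,2) - residue 7 @(0, 3)
H-H contact: residue 4 @(1,3) - residue 7 @(0, 3)

Answer: 2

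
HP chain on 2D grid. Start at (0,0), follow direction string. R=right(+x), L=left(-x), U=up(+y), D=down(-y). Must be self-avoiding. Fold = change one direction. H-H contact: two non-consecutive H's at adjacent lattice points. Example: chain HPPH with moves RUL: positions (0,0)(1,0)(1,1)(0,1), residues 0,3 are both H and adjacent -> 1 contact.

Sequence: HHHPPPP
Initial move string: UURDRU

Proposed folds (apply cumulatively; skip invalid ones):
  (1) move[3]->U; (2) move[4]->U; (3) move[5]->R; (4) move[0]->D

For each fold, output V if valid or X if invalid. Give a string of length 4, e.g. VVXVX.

Initial: UURDRU -> [(0, 0), (0, 1), (0, 2), (1, 2), (1, 1), (2, 1), (2, 2)]
Fold 1: move[3]->U => UURURU VALID
Fold 2: move[4]->U => UURUUU VALID
Fold 3: move[5]->R => UURUUR VALID
Fold 4: move[0]->D => DURUUR INVALID (collision), skipped

Answer: VVVX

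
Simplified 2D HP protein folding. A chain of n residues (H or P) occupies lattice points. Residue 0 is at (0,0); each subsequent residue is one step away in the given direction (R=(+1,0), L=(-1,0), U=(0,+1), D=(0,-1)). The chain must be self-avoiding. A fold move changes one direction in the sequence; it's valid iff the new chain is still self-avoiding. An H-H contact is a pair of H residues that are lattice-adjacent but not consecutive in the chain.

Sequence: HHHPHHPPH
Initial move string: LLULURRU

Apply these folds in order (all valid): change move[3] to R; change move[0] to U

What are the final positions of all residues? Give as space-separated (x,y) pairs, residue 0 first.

Answer: (0,0) (0,1) (-1,1) (-1,2) (0,2) (0,3) (1,3) (2,3) (2,4)

Derivation:
Initial moves: LLULURRU
Fold: move[3]->R => LLURURRU (positions: [(0, 0), (-1, 0), (-2, 0), (-2, 1), (-1, 1), (-1, 2), (0, 2), (1, 2), (1, 3)])
Fold: move[0]->U => ULURURRU (positions: [(0, 0), (0, 1), (-1, 1), (-1, 2), (0, 2), (0, 3), (1, 3), (2, 3), (2, 4)])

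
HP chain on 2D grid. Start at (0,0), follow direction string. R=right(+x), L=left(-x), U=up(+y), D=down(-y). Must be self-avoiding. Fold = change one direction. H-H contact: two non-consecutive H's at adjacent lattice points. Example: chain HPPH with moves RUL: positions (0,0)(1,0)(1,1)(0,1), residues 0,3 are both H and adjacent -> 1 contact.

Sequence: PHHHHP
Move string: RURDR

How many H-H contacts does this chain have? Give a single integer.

Positions: [(0, 0), (1, 0), (1, 1), (2, 1), (2, 0), (3, 0)]
H-H contact: residue 1 @(1,0) - residue 4 @(2, 0)

Answer: 1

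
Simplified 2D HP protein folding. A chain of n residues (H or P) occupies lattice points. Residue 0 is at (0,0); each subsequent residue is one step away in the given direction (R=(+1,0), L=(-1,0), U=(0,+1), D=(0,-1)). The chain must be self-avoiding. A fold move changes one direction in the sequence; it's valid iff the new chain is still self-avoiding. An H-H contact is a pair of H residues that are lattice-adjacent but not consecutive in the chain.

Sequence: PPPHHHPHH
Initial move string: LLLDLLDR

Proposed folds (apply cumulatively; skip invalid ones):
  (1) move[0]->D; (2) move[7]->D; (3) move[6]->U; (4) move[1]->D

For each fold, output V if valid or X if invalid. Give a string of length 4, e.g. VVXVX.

Answer: VVXV

Derivation:
Initial: LLLDLLDR -> [(0, 0), (-1, 0), (-2, 0), (-3, 0), (-3, -1), (-4, -1), (-5, -1), (-5, -2), (-4, -2)]
Fold 1: move[0]->D => DLLDLLDR VALID
Fold 2: move[7]->D => DLLDLLDD VALID
Fold 3: move[6]->U => DLLDLLUD INVALID (collision), skipped
Fold 4: move[1]->D => DDLDLLDD VALID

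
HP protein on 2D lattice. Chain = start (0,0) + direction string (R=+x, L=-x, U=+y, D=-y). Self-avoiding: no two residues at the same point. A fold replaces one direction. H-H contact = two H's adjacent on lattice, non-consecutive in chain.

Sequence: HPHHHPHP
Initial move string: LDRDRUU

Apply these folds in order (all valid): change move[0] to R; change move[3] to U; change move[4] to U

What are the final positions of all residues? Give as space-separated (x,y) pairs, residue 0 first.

Answer: (0,0) (1,0) (1,-1) (2,-1) (2,0) (2,1) (2,2) (2,3)

Derivation:
Initial moves: LDRDRUU
Fold: move[0]->R => RDRDRUU (positions: [(0, 0), (1, 0), (1, -1), (2, -1), (2, -2), (3, -2), (3, -1), (3, 0)])
Fold: move[3]->U => RDRURUU (positions: [(0, 0), (1, 0), (1, -1), (2, -1), (2, 0), (3, 0), (3, 1), (3, 2)])
Fold: move[4]->U => RDRUUUU (positions: [(0, 0), (1, 0), (1, -1), (2, -1), (2, 0), (2, 1), (2, 2), (2, 3)])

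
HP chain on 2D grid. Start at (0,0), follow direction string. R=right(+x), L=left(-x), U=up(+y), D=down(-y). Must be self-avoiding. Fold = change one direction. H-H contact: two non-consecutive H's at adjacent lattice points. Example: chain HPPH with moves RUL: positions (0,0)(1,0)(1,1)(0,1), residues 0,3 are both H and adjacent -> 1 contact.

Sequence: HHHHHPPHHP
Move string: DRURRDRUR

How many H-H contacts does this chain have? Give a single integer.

Positions: [(0, 0), (0, -1), (1, -1), (1, 0), (2, 0), (3, 0), (3, -1), (4, -1), (4, 0), (5, 0)]
H-H contact: residue 0 @(0,0) - residue 3 @(1, 0)

Answer: 1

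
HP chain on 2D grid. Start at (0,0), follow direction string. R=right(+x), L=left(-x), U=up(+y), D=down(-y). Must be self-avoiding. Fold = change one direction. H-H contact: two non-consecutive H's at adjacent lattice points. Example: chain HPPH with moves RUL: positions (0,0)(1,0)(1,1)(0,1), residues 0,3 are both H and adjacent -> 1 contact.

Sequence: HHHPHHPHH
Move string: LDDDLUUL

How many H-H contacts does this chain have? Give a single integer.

Answer: 1

Derivation:
Positions: [(0, 0), (-1, 0), (-1, -1), (-1, -2), (-1, -3), (-2, -3), (-2, -2), (-2, -1), (-3, -1)]
H-H contact: residue 2 @(-1,-1) - residue 7 @(-2, -1)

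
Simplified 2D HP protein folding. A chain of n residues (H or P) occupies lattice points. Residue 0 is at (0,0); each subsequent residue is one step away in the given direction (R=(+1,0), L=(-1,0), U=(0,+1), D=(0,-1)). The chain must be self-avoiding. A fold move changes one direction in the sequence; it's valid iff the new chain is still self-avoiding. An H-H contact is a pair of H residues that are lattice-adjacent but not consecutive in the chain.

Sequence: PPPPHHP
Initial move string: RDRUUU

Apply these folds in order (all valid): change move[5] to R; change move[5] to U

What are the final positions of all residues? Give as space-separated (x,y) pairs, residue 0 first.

Initial moves: RDRUUU
Fold: move[5]->R => RDRUUR (positions: [(0, 0), (1, 0), (1, -1), (2, -1), (2, 0), (2, 1), (3, 1)])
Fold: move[5]->U => RDRUUU (positions: [(0, 0), (1, 0), (1, -1), (2, -1), (2, 0), (2, 1), (2, 2)])

Answer: (0,0) (1,0) (1,-1) (2,-1) (2,0) (2,1) (2,2)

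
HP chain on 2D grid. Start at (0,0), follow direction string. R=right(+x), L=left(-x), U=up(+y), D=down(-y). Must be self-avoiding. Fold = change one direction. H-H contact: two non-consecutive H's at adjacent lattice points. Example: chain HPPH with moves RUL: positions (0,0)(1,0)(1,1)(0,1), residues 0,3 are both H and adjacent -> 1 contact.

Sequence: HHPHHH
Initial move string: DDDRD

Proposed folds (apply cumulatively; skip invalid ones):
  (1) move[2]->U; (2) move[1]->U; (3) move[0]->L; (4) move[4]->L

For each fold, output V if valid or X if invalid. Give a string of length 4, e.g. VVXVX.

Answer: XXVX

Derivation:
Initial: DDDRD -> [(0, 0), (0, -1), (0, -2), (0, -3), (1, -3), (1, -4)]
Fold 1: move[2]->U => DDURD INVALID (collision), skipped
Fold 2: move[1]->U => DUDRD INVALID (collision), skipped
Fold 3: move[0]->L => LDDRD VALID
Fold 4: move[4]->L => LDDRL INVALID (collision), skipped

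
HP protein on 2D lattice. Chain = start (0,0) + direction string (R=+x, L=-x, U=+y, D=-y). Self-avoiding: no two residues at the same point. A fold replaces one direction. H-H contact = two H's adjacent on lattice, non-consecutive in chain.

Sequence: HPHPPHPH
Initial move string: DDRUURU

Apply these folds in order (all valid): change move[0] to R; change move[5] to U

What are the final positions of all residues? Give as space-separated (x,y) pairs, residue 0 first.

Initial moves: DDRUURU
Fold: move[0]->R => RDRUURU (positions: [(0, 0), (1, 0), (1, -1), (2, -1), (2, 0), (2, 1), (3, 1), (3, 2)])
Fold: move[5]->U => RDRUUUU (positions: [(0, 0), (1, 0), (1, -1), (2, -1), (2, 0), (2, 1), (2, 2), (2, 3)])

Answer: (0,0) (1,0) (1,-1) (2,-1) (2,0) (2,1) (2,2) (2,3)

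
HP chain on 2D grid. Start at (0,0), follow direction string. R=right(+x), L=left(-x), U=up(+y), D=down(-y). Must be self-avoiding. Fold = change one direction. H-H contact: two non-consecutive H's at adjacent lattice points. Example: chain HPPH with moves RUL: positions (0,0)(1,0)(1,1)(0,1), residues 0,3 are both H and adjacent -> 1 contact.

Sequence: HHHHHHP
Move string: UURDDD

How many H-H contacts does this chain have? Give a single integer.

Answer: 2

Derivation:
Positions: [(0, 0), (0, 1), (0, 2), (1, 2), (1, 1), (1, 0), (1, -1)]
H-H contact: residue 0 @(0,0) - residue 5 @(1, 0)
H-H contact: residue 1 @(0,1) - residue 4 @(1, 1)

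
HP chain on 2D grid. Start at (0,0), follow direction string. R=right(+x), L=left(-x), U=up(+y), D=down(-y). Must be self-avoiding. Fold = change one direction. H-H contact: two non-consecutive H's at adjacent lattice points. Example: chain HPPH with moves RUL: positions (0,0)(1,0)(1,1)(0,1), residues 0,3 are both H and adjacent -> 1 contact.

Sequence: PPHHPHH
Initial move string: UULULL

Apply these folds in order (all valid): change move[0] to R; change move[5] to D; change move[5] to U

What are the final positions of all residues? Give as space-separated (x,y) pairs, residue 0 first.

Answer: (0,0) (1,0) (1,1) (0,1) (0,2) (-1,2) (-1,3)

Derivation:
Initial moves: UULULL
Fold: move[0]->R => RULULL (positions: [(0, 0), (1, 0), (1, 1), (0, 1), (0, 2), (-1, 2), (-2, 2)])
Fold: move[5]->D => RULULD (positions: [(0, 0), (1, 0), (1, 1), (0, 1), (0, 2), (-1, 2), (-1, 1)])
Fold: move[5]->U => RULULU (positions: [(0, 0), (1, 0), (1, 1), (0, 1), (0, 2), (-1, 2), (-1, 3)])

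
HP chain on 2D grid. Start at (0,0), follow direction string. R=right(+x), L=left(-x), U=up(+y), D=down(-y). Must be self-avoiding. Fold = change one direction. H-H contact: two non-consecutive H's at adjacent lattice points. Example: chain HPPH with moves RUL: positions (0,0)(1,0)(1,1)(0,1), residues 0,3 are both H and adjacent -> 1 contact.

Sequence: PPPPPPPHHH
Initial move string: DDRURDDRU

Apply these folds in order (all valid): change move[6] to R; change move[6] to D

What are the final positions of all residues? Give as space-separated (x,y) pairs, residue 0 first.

Answer: (0,0) (0,-1) (0,-2) (1,-2) (1,-1) (2,-1) (2,-2) (2,-3) (3,-3) (3,-2)

Derivation:
Initial moves: DDRURDDRU
Fold: move[6]->R => DDRURDRRU (positions: [(0, 0), (0, -1), (0, -2), (1, -2), (1, -1), (2, -1), (2, -2), (3, -2), (4, -2), (4, -1)])
Fold: move[6]->D => DDRURDDRU (positions: [(0, 0), (0, -1), (0, -2), (1, -2), (1, -1), (2, -1), (2, -2), (2, -3), (3, -3), (3, -2)])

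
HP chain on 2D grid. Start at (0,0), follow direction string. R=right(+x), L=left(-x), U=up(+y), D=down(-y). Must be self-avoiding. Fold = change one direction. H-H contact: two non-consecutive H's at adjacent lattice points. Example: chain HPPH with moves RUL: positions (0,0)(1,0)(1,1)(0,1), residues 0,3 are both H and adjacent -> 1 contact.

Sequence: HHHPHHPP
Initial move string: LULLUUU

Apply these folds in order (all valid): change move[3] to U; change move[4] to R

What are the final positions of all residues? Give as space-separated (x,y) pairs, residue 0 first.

Answer: (0,0) (-1,0) (-1,1) (-2,1) (-2,2) (-1,2) (-1,3) (-1,4)

Derivation:
Initial moves: LULLUUU
Fold: move[3]->U => LULUUUU (positions: [(0, 0), (-1, 0), (-1, 1), (-2, 1), (-2, 2), (-2, 3), (-2, 4), (-2, 5)])
Fold: move[4]->R => LULURUU (positions: [(0, 0), (-1, 0), (-1, 1), (-2, 1), (-2, 2), (-1, 2), (-1, 3), (-1, 4)])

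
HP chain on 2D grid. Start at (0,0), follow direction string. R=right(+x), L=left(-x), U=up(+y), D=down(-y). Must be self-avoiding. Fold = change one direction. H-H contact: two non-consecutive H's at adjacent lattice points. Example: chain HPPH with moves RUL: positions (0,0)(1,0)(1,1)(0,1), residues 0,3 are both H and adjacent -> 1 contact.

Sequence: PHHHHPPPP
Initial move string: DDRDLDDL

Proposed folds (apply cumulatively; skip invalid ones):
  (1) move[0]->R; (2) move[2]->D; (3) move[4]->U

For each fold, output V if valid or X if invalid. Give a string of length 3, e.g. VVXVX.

Answer: VVX

Derivation:
Initial: DDRDLDDL -> [(0, 0), (0, -1), (0, -2), (1, -2), (1, -3), (0, -3), (0, -4), (0, -5), (-1, -5)]
Fold 1: move[0]->R => RDRDLDDL VALID
Fold 2: move[2]->D => RDDDLDDL VALID
Fold 3: move[4]->U => RDDDUDDL INVALID (collision), skipped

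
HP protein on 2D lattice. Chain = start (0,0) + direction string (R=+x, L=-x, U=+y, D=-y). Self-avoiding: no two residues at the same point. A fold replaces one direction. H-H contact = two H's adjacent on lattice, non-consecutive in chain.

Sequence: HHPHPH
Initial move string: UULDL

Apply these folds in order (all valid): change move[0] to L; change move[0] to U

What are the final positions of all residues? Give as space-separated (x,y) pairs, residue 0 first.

Answer: (0,0) (0,1) (0,2) (-1,2) (-1,1) (-2,1)

Derivation:
Initial moves: UULDL
Fold: move[0]->L => LULDL (positions: [(0, 0), (-1, 0), (-1, 1), (-2, 1), (-2, 0), (-3, 0)])
Fold: move[0]->U => UULDL (positions: [(0, 0), (0, 1), (0, 2), (-1, 2), (-1, 1), (-2, 1)])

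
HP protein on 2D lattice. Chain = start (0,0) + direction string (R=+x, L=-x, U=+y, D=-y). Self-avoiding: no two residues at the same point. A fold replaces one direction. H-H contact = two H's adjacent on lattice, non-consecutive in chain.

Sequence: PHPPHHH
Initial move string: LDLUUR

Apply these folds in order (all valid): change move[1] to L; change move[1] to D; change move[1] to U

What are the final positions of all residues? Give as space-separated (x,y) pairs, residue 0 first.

Answer: (0,0) (-1,0) (-1,1) (-2,1) (-2,2) (-2,3) (-1,3)

Derivation:
Initial moves: LDLUUR
Fold: move[1]->L => LLLUUR (positions: [(0, 0), (-1, 0), (-2, 0), (-3, 0), (-3, 1), (-3, 2), (-2, 2)])
Fold: move[1]->D => LDLUUR (positions: [(0, 0), (-1, 0), (-1, -1), (-2, -1), (-2, 0), (-2, 1), (-1, 1)])
Fold: move[1]->U => LULUUR (positions: [(0, 0), (-1, 0), (-1, 1), (-2, 1), (-2, 2), (-2, 3), (-1, 3)])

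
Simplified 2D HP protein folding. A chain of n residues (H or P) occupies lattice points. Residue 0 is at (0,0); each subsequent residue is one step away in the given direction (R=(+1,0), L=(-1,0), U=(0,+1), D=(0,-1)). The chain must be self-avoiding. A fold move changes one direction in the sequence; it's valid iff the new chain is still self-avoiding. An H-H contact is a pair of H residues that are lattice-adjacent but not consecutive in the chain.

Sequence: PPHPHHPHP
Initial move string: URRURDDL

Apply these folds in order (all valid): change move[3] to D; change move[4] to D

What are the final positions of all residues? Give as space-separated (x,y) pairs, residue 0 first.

Initial moves: URRURDDL
Fold: move[3]->D => URRDRDDL (positions: [(0, 0), (0, 1), (1, 1), (2, 1), (2, 0), (3, 0), (3, -1), (3, -2), (2, -2)])
Fold: move[4]->D => URRDDDDL (positions: [(0, 0), (0, 1), (1, 1), (2, 1), (2, 0), (2, -1), (2, -2), (2, -3), (1, -3)])

Answer: (0,0) (0,1) (1,1) (2,1) (2,0) (2,-1) (2,-2) (2,-3) (1,-3)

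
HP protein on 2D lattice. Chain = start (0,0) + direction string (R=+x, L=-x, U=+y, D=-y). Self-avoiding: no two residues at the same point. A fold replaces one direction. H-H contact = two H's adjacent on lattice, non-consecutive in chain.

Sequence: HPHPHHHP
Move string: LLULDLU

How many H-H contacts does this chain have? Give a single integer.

Answer: 1

Derivation:
Positions: [(0, 0), (-1, 0), (-2, 0), (-2, 1), (-3, 1), (-3, 0), (-4, 0), (-4, 1)]
H-H contact: residue 2 @(-2,0) - residue 5 @(-3, 0)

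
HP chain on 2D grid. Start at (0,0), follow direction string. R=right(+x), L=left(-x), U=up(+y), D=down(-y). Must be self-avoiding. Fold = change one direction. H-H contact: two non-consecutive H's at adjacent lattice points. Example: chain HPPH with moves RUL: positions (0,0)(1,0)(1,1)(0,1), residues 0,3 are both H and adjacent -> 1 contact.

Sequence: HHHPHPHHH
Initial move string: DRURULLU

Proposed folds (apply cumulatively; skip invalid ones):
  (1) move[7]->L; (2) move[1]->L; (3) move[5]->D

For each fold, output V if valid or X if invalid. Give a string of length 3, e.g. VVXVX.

Initial: DRURULLU -> [(0, 0), (0, -1), (1, -1), (1, 0), (2, 0), (2, 1), (1, 1), (0, 1), (0, 2)]
Fold 1: move[7]->L => DRURULLL VALID
Fold 2: move[1]->L => DLURULLL INVALID (collision), skipped
Fold 3: move[5]->D => DRURUDLL INVALID (collision), skipped

Answer: VXX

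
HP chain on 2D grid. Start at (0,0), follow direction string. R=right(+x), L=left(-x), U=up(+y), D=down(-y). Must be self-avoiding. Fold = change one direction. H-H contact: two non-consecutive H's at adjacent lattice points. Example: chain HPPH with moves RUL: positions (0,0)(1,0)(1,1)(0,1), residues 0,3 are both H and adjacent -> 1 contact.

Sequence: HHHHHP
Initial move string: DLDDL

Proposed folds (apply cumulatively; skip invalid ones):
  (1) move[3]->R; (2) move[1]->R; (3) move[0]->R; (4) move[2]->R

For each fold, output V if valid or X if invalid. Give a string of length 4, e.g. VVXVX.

Answer: XVVV

Derivation:
Initial: DLDDL -> [(0, 0), (0, -1), (-1, -1), (-1, -2), (-1, -3), (-2, -3)]
Fold 1: move[3]->R => DLDRL INVALID (collision), skipped
Fold 2: move[1]->R => DRDDL VALID
Fold 3: move[0]->R => RRDDL VALID
Fold 4: move[2]->R => RRRDL VALID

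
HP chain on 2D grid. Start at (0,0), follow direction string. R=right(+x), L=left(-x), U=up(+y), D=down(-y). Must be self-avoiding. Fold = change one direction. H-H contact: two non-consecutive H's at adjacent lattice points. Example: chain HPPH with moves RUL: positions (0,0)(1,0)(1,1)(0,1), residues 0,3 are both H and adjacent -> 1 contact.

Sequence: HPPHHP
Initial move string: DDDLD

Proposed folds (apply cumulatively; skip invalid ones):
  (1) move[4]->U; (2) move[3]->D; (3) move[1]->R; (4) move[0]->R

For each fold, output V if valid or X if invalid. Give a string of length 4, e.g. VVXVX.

Answer: VXXV

Derivation:
Initial: DDDLD -> [(0, 0), (0, -1), (0, -2), (0, -3), (-1, -3), (-1, -4)]
Fold 1: move[4]->U => DDDLU VALID
Fold 2: move[3]->D => DDDDU INVALID (collision), skipped
Fold 3: move[1]->R => DRDLU INVALID (collision), skipped
Fold 4: move[0]->R => RDDLU VALID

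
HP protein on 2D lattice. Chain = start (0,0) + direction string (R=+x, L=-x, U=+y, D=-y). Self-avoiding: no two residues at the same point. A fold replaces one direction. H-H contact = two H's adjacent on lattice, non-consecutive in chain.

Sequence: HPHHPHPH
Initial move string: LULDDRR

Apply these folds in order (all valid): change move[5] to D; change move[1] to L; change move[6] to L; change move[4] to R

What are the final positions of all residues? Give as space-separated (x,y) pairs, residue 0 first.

Answer: (0,0) (-1,0) (-2,0) (-3,0) (-3,-1) (-2,-1) (-2,-2) (-3,-2)

Derivation:
Initial moves: LULDDRR
Fold: move[5]->D => LULDDDR (positions: [(0, 0), (-1, 0), (-1, 1), (-2, 1), (-2, 0), (-2, -1), (-2, -2), (-1, -2)])
Fold: move[1]->L => LLLDDDR (positions: [(0, 0), (-1, 0), (-2, 0), (-3, 0), (-3, -1), (-3, -2), (-3, -3), (-2, -3)])
Fold: move[6]->L => LLLDDDL (positions: [(0, 0), (-1, 0), (-2, 0), (-3, 0), (-3, -1), (-3, -2), (-3, -3), (-4, -3)])
Fold: move[4]->R => LLLDRDL (positions: [(0, 0), (-1, 0), (-2, 0), (-3, 0), (-3, -1), (-2, -1), (-2, -2), (-3, -2)])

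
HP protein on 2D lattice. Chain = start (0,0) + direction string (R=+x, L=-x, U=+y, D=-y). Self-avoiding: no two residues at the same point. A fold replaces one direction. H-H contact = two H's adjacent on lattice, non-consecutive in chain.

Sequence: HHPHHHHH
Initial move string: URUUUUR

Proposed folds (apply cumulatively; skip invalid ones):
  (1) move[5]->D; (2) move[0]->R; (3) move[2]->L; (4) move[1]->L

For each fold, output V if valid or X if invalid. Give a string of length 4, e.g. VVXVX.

Initial: URUUUUR -> [(0, 0), (0, 1), (1, 1), (1, 2), (1, 3), (1, 4), (1, 5), (2, 5)]
Fold 1: move[5]->D => URUUUDR INVALID (collision), skipped
Fold 2: move[0]->R => RRUUUUR VALID
Fold 3: move[2]->L => RRLUUUR INVALID (collision), skipped
Fold 4: move[1]->L => RLUUUUR INVALID (collision), skipped

Answer: XVXX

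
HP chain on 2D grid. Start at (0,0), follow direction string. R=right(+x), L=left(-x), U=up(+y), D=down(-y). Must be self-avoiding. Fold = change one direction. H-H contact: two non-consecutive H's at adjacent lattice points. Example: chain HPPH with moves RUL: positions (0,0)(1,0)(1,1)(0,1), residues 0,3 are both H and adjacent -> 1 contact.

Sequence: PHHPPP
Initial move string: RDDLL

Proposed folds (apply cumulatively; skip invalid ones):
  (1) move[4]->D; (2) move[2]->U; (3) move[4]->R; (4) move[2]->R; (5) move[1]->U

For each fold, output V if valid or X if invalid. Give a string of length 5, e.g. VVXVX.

Initial: RDDLL -> [(0, 0), (1, 0), (1, -1), (1, -2), (0, -2), (-1, -2)]
Fold 1: move[4]->D => RDDLD VALID
Fold 2: move[2]->U => RDULD INVALID (collision), skipped
Fold 3: move[4]->R => RDDLR INVALID (collision), skipped
Fold 4: move[2]->R => RDRLD INVALID (collision), skipped
Fold 5: move[1]->U => RUDLD INVALID (collision), skipped

Answer: VXXXX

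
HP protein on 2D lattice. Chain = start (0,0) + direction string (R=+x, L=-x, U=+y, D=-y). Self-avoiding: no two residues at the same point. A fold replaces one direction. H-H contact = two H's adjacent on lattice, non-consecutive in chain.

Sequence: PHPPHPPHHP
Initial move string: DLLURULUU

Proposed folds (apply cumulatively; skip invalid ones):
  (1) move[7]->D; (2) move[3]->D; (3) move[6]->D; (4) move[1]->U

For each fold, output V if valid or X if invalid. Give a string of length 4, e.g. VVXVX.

Answer: XXXX

Derivation:
Initial: DLLURULUU -> [(0, 0), (0, -1), (-1, -1), (-2, -1), (-2, 0), (-1, 0), (-1, 1), (-2, 1), (-2, 2), (-2, 3)]
Fold 1: move[7]->D => DLLURULDU INVALID (collision), skipped
Fold 2: move[3]->D => DLLDRULUU INVALID (collision), skipped
Fold 3: move[6]->D => DLLURUDUU INVALID (collision), skipped
Fold 4: move[1]->U => DULURULUU INVALID (collision), skipped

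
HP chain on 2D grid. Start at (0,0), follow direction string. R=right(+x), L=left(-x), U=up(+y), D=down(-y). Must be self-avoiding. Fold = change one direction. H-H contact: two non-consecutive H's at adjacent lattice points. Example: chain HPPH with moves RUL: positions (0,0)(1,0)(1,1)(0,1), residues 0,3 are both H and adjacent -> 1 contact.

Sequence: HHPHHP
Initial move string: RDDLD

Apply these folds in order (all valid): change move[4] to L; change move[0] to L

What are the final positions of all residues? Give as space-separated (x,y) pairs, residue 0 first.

Initial moves: RDDLD
Fold: move[4]->L => RDDLL (positions: [(0, 0), (1, 0), (1, -1), (1, -2), (0, -2), (-1, -2)])
Fold: move[0]->L => LDDLL (positions: [(0, 0), (-1, 0), (-1, -1), (-1, -2), (-2, -2), (-3, -2)])

Answer: (0,0) (-1,0) (-1,-1) (-1,-2) (-2,-2) (-3,-2)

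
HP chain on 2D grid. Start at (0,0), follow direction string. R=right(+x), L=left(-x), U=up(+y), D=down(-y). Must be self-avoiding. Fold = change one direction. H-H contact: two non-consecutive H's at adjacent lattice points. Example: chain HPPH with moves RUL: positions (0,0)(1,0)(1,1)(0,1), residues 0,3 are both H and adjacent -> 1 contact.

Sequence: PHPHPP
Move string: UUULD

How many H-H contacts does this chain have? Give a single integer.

Answer: 0

Derivation:
Positions: [(0, 0), (0, 1), (0, 2), (0, 3), (-1, 3), (-1, 2)]
No H-H contacts found.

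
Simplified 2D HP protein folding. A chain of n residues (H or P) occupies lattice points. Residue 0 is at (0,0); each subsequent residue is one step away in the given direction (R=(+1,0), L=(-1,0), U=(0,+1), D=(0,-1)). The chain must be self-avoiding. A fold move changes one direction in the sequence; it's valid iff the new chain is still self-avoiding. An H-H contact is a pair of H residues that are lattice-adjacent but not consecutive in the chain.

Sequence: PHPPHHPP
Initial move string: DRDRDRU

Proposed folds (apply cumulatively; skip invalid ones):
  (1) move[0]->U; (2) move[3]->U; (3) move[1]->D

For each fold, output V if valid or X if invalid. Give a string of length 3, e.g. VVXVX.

Initial: DRDRDRU -> [(0, 0), (0, -1), (1, -1), (1, -2), (2, -2), (2, -3), (3, -3), (3, -2)]
Fold 1: move[0]->U => URDRDRU VALID
Fold 2: move[3]->U => URDUDRU INVALID (collision), skipped
Fold 3: move[1]->D => UDDRDRU INVALID (collision), skipped

Answer: VXX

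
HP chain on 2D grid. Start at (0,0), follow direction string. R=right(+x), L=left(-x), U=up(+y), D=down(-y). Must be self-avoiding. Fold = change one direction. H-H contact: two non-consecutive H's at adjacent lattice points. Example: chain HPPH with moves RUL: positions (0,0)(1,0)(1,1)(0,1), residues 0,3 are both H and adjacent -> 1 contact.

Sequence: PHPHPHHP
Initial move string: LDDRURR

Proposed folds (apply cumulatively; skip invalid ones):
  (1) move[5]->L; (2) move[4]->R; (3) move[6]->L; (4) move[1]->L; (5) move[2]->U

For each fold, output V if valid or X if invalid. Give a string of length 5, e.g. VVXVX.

Answer: XVXVV

Derivation:
Initial: LDDRURR -> [(0, 0), (-1, 0), (-1, -1), (-1, -2), (0, -2), (0, -1), (1, -1), (2, -1)]
Fold 1: move[5]->L => LDDRULR INVALID (collision), skipped
Fold 2: move[4]->R => LDDRRRR VALID
Fold 3: move[6]->L => LDDRRRL INVALID (collision), skipped
Fold 4: move[1]->L => LLDRRRR VALID
Fold 5: move[2]->U => LLURRRR VALID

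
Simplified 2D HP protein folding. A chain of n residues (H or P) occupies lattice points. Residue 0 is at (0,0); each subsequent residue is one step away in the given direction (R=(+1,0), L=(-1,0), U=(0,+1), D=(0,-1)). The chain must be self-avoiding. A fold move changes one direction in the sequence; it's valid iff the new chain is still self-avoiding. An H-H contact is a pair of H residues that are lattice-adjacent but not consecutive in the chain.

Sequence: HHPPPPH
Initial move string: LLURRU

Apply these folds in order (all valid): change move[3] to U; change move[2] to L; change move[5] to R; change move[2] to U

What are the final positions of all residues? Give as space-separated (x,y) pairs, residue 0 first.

Answer: (0,0) (-1,0) (-2,0) (-2,1) (-2,2) (-1,2) (0,2)

Derivation:
Initial moves: LLURRU
Fold: move[3]->U => LLUURU (positions: [(0, 0), (-1, 0), (-2, 0), (-2, 1), (-2, 2), (-1, 2), (-1, 3)])
Fold: move[2]->L => LLLURU (positions: [(0, 0), (-1, 0), (-2, 0), (-3, 0), (-3, 1), (-2, 1), (-2, 2)])
Fold: move[5]->R => LLLURR (positions: [(0, 0), (-1, 0), (-2, 0), (-3, 0), (-3, 1), (-2, 1), (-1, 1)])
Fold: move[2]->U => LLUURR (positions: [(0, 0), (-1, 0), (-2, 0), (-2, 1), (-2, 2), (-1, 2), (0, 2)])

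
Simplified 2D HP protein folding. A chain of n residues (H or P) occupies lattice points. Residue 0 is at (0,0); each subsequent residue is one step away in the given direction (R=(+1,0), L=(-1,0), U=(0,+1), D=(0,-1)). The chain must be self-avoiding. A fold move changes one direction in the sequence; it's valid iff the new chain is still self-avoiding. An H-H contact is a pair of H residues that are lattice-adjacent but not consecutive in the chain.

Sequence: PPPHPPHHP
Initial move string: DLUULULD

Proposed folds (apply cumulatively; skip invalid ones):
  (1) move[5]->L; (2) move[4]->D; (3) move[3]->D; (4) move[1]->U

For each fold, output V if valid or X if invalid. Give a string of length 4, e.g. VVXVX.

Answer: VXXX

Derivation:
Initial: DLUULULD -> [(0, 0), (0, -1), (-1, -1), (-1, 0), (-1, 1), (-2, 1), (-2, 2), (-3, 2), (-3, 1)]
Fold 1: move[5]->L => DLUULLLD VALID
Fold 2: move[4]->D => DLUUDLLD INVALID (collision), skipped
Fold 3: move[3]->D => DLUDLLLD INVALID (collision), skipped
Fold 4: move[1]->U => DUUULLLD INVALID (collision), skipped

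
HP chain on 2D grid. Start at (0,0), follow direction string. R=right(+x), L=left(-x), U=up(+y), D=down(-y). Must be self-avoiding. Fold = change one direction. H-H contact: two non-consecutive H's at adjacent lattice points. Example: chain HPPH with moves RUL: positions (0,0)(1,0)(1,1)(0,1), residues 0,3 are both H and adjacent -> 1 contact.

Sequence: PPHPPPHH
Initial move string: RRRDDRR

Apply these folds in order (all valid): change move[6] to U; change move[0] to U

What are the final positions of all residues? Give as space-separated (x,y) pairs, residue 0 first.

Initial moves: RRRDDRR
Fold: move[6]->U => RRRDDRU (positions: [(0, 0), (1, 0), (2, 0), (3, 0), (3, -1), (3, -2), (4, -2), (4, -1)])
Fold: move[0]->U => URRDDRU (positions: [(0, 0), (0, 1), (1, 1), (2, 1), (2, 0), (2, -1), (3, -1), (3, 0)])

Answer: (0,0) (0,1) (1,1) (2,1) (2,0) (2,-1) (3,-1) (3,0)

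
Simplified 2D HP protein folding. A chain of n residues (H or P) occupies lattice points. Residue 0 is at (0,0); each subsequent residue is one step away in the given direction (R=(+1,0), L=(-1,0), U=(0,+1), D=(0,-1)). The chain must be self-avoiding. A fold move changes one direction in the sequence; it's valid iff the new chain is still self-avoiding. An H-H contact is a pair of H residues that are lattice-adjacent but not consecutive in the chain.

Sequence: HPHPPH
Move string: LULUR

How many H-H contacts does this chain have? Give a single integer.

Answer: 1

Derivation:
Positions: [(0, 0), (-1, 0), (-1, 1), (-2, 1), (-2, 2), (-1, 2)]
H-H contact: residue 2 @(-1,1) - residue 5 @(-1, 2)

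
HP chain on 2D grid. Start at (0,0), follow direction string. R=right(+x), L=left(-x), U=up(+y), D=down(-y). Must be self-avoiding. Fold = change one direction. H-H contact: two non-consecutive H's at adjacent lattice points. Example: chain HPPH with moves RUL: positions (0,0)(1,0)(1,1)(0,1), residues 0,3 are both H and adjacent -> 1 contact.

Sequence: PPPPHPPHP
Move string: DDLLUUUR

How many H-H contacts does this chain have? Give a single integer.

Positions: [(0, 0), (0, -1), (0, -2), (-1, -2), (-2, -2), (-2, -1), (-2, 0), (-2, 1), (-1, 1)]
No H-H contacts found.

Answer: 0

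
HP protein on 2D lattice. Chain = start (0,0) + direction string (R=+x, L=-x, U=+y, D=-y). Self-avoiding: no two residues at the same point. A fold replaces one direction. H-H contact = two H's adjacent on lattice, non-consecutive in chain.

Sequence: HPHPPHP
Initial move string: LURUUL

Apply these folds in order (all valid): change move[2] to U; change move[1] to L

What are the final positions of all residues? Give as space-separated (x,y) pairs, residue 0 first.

Initial moves: LURUUL
Fold: move[2]->U => LUUUUL (positions: [(0, 0), (-1, 0), (-1, 1), (-1, 2), (-1, 3), (-1, 4), (-2, 4)])
Fold: move[1]->L => LLUUUL (positions: [(0, 0), (-1, 0), (-2, 0), (-2, 1), (-2, 2), (-2, 3), (-3, 3)])

Answer: (0,0) (-1,0) (-2,0) (-2,1) (-2,2) (-2,3) (-3,3)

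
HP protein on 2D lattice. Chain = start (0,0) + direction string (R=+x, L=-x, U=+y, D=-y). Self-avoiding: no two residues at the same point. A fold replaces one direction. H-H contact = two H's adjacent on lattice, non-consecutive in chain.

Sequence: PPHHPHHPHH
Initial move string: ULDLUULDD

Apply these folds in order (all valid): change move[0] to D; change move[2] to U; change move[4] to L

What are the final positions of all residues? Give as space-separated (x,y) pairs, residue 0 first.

Initial moves: ULDLUULDD
Fold: move[0]->D => DLDLUULDD (positions: [(0, 0), (0, -1), (-1, -1), (-1, -2), (-2, -2), (-2, -1), (-2, 0), (-3, 0), (-3, -1), (-3, -2)])
Fold: move[2]->U => DLULUULDD (positions: [(0, 0), (0, -1), (-1, -1), (-1, 0), (-2, 0), (-2, 1), (-2, 2), (-3, 2), (-3, 1), (-3, 0)])
Fold: move[4]->L => DLULLULDD (positions: [(0, 0), (0, -1), (-1, -1), (-1, 0), (-2, 0), (-3, 0), (-3, 1), (-4, 1), (-4, 0), (-4, -1)])

Answer: (0,0) (0,-1) (-1,-1) (-1,0) (-2,0) (-3,0) (-3,1) (-4,1) (-4,0) (-4,-1)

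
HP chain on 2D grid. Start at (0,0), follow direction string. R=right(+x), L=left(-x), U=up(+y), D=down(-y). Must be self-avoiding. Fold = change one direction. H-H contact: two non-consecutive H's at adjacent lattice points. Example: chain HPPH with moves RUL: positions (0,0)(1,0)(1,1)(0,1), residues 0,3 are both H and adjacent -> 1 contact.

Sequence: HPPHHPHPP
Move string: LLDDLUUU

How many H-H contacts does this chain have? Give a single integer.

Positions: [(0, 0), (-1, 0), (-2, 0), (-2, -1), (-2, -2), (-3, -2), (-3, -1), (-3, 0), (-3, 1)]
H-H contact: residue 3 @(-2,-1) - residue 6 @(-3, -1)

Answer: 1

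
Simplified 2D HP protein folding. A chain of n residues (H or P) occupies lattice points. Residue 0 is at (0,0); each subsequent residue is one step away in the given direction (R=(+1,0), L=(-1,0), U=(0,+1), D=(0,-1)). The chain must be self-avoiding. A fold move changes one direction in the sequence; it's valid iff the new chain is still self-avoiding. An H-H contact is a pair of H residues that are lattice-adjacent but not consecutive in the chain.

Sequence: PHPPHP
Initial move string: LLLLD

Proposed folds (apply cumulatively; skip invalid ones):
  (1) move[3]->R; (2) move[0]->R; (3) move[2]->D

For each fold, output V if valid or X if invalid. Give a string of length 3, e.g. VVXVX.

Initial: LLLLD -> [(0, 0), (-1, 0), (-2, 0), (-3, 0), (-4, 0), (-4, -1)]
Fold 1: move[3]->R => LLLRD INVALID (collision), skipped
Fold 2: move[0]->R => RLLLD INVALID (collision), skipped
Fold 3: move[2]->D => LLDLD VALID

Answer: XXV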